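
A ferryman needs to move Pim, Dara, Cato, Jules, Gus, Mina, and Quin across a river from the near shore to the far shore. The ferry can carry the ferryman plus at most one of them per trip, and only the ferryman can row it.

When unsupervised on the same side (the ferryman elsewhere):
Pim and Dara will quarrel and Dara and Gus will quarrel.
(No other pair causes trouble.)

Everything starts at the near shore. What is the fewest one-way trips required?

Counting alone: the ferryman can take at most 1 across per trip to the far shore, so moving all 7 needs at least 7 loaded trips out, with a return between consecutive ones — at least 13 crossings.
The safety rule pushes this higher. Following every safe sequence of crossings, the most of the 7 that can be at the far shore as the ferry arrives there on crossing 13 is 6 — never all 7.
So no plan with fewer than 15 crossings exists, and this one achieves 15:
1. Ferryman goes to the far shore with Dara.
2. Ferryman goes back to the near shore alone.
3. Ferryman goes to the far shore with Pim.
4. Ferryman goes back to the near shore with Dara.
5. Ferryman goes to the far shore with Gus.
6. Ferryman goes back to the near shore alone.
7. Ferryman goes to the far shore with Cato.
8. Ferryman goes back to the near shore alone.
9. Ferryman goes to the far shore with Jules.
10. Ferryman goes back to the near shore alone.
11. Ferryman goes to the far shore with Mina.
12. Ferryman goes back to the near shore alone.
13. Ferryman goes to the far shore with Quin.
14. Ferryman goes back to the near shore alone.
15. Ferryman goes to the far shore with Dara.

15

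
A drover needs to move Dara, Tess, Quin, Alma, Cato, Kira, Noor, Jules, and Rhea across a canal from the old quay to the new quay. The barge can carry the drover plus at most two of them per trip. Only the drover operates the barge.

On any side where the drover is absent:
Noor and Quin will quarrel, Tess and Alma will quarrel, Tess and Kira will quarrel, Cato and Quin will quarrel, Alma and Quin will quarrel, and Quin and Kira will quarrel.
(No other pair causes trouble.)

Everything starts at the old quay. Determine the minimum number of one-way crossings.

11

Counting alone: the drover can take at most 2 across per trip to the new quay, so moving all 9 needs at least 5 loaded trips out, with a return between consecutive ones — at least 9 crossings.
The safety rule pushes this higher. Following every safe sequence of crossings, the most of the 9 that can be at the new quay as the barge arrives there on crossing 9 is 8 — never all 9.
So no plan with fewer than 11 crossings exists, and this one achieves 11:
1. Drover goes to the new quay with Quin and Tess.  [the old quay: Alma, Cato, Dara, Jules, Kira, Noor, Rhea | the new quay: Quin, Tess]
2. Drover goes back to the old quay alone.  [the old quay: Alma, Cato, Dara, Jules, Kira, Noor, Rhea | the new quay: Quin, Tess]
3. Drover goes to the new quay with Dara.  [the old quay: Alma, Cato, Jules, Kira, Noor, Rhea | the new quay: Dara, Quin, Tess]
4. Drover goes back to the old quay alone.  [the old quay: Alma, Cato, Jules, Kira, Noor, Rhea | the new quay: Dara, Quin, Tess]
5. Drover goes to the new quay with Alma and Cato.  [the old quay: Jules, Kira, Noor, Rhea | the new quay: Alma, Cato, Dara, Quin, Tess]
6. Drover goes back to the old quay with Quin and Tess.  [the old quay: Jules, Kira, Noor, Quin, Rhea, Tess | the new quay: Alma, Cato, Dara]
7. Drover goes to the new quay with Kira and Noor.  [the old quay: Jules, Quin, Rhea, Tess | the new quay: Alma, Cato, Dara, Kira, Noor]
8. Drover goes back to the old quay alone.  [the old quay: Jules, Quin, Rhea, Tess | the new quay: Alma, Cato, Dara, Kira, Noor]
9. Drover goes to the new quay with Jules and Rhea.  [the old quay: Quin, Tess | the new quay: Alma, Cato, Dara, Jules, Kira, Noor, Rhea]
10. Drover goes back to the old quay alone.  [the old quay: Quin, Tess | the new quay: Alma, Cato, Dara, Jules, Kira, Noor, Rhea]
11. Drover goes to the new quay with Quin and Tess.  [the old quay: — | the new quay: Alma, Cato, Dara, Jules, Kira, Noor, Quin, Rhea, Tess]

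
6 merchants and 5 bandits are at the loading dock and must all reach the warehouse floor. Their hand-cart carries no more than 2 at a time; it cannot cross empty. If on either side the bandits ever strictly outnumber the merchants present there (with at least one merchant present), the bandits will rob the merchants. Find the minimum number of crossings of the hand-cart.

Counting alone: each trip to the warehouse floor takes at most 2 across and each return brings at least 1 back, so after t trips out (and t−1 returns) at most 2t − (t−1) of the 11 are across; that first reaches 11 at t = 10, so at least 19 crossings are needed.
The plan below uses exactly 19 crossings, so it is optimal:
1. 2 bandits → the warehouse floor.  (the loading dock: 6M 3B; the warehouse floor: 0M 2B)
2. 1 bandit ← the loading dock.  (the loading dock: 6M 4B; the warehouse floor: 0M 1B)
3. 2 bandits → the warehouse floor.  (the loading dock: 6M 2B; the warehouse floor: 0M 3B)
4. 1 bandit ← the loading dock.  (the loading dock: 6M 3B; the warehouse floor: 0M 2B)
5. 2 merchants → the warehouse floor.  (the loading dock: 4M 3B; the warehouse floor: 2M 2B)
6. 1 bandit ← the loading dock.  (the loading dock: 4M 4B; the warehouse floor: 2M 1B)
7. 1 merchant and 1 bandit → the warehouse floor.  (the loading dock: 3M 3B; the warehouse floor: 3M 2B)
8. 1 merchant ← the loading dock.  (the loading dock: 4M 3B; the warehouse floor: 2M 2B)
9. 1 merchant and 1 bandit → the warehouse floor.  (the loading dock: 3M 2B; the warehouse floor: 3M 3B)
10. 1 bandit ← the loading dock.  (the loading dock: 3M 3B; the warehouse floor: 3M 2B)
11. 1 merchant and 1 bandit → the warehouse floor.  (the loading dock: 2M 2B; the warehouse floor: 4M 3B)
12. 1 merchant ← the loading dock.  (the loading dock: 3M 2B; the warehouse floor: 3M 3B)
13. 1 merchant and 1 bandit → the warehouse floor.  (the loading dock: 2M 1B; the warehouse floor: 4M 4B)
14. 1 bandit ← the loading dock.  (the loading dock: 2M 2B; the warehouse floor: 4M 3B)
15. 1 merchant and 1 bandit → the warehouse floor.  (the loading dock: 1M 1B; the warehouse floor: 5M 4B)
16. 1 merchant ← the loading dock.  (the loading dock: 2M 1B; the warehouse floor: 4M 4B)
17. 1 merchant and 1 bandit → the warehouse floor.  (the loading dock: 1M 0B; the warehouse floor: 5M 5B)
18. 1 bandit ← the loading dock.  (the loading dock: 1M 1B; the warehouse floor: 5M 4B)
19. 1 merchant and 1 bandit → the warehouse floor.  (the loading dock: 0M 0B; the warehouse floor: 6M 5B)

19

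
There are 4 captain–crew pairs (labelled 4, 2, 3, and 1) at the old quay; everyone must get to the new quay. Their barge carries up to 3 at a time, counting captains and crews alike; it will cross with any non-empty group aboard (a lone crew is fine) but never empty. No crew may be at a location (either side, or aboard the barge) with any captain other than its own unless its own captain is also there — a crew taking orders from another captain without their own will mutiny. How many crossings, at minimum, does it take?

Counting alone: each trip to the new quay takes at most 3 across and each return brings at least 1 back, so after t trips out (and t−1 returns) at most 3t − (t−1) of the 8 are across; that first reaches 8 at t = 4, so at least 7 crossings are needed.
The safety rule pushes this higher. Following every safe sequence of crossings, the most of the 8 that can be at the new quay as the barge arrives there on crossing 7 is 7 — never all 8.
So no plan with fewer than 9 crossings exists, and this one achieves 9:
1. captain 4 and crew 4 cross → the new quay.
2. captain 4 crosses ← the old quay.
3. captain 2, captain 4, and crew 2 cross → the new quay.
4. captain 4 and crew 4 cross ← the old quay.
5. captain 1, captain 3, and captain 4 cross → the new quay.
6. crew 2 crosses ← the old quay.
7. crew 2 and crew 4 cross → the new quay.
8. crew 4 crosses ← the old quay.
9. crew 1, crew 3, and crew 4 cross → the new quay.

9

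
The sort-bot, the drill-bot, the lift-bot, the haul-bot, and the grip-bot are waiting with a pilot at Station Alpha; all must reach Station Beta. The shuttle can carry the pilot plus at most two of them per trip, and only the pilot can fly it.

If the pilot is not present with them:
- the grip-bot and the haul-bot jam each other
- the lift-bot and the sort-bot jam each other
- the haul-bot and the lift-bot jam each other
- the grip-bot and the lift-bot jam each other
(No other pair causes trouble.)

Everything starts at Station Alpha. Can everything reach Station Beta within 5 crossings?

Counting alone: the pilot can take at most 2 across per trip to Station Beta, so moving all 5 needs at least 3 loaded trips out, with a return between consecutive ones — at least 5 crossings.
The safety rule pushes this higher. Following every safe sequence of crossings, the most of the 5 that can be at Station Beta as the shuttle arrives there on crossing 5 is 4 — never all 5.
So the move cannot be finished within 5 crossings. (The shortest complete plan takes 7:)
1. Pilot goes to Station Beta with the haul-bot and the lift-bot.  [Station Alpha: the drill-bot, the grip-bot, the sort-bot | Station Beta: the haul-bot, the lift-bot]
2. Pilot goes back to Station Alpha with the lift-bot.  [Station Alpha: the drill-bot, the grip-bot, the lift-bot, the sort-bot | Station Beta: the haul-bot]
3. Pilot goes to Station Beta with the lift-bot and the sort-bot.  [Station Alpha: the drill-bot, the grip-bot | Station Beta: the haul-bot, the lift-bot, the sort-bot]
4. Pilot goes back to Station Alpha with the lift-bot.  [Station Alpha: the drill-bot, the grip-bot, the lift-bot | Station Beta: the haul-bot, the sort-bot]
5. Pilot goes to Station Beta with the drill-bot and the lift-bot.  [Station Alpha: the grip-bot | Station Beta: the drill-bot, the haul-bot, the lift-bot, the sort-bot]
6. Pilot goes back to Station Alpha with the lift-bot.  [Station Alpha: the grip-bot, the lift-bot | Station Beta: the drill-bot, the haul-bot, the sort-bot]
7. Pilot goes to Station Beta with the grip-bot and the lift-bot.  [Station Alpha: — | Station Beta: the drill-bot, the grip-bot, the haul-bot, the lift-bot, the sort-bot]

No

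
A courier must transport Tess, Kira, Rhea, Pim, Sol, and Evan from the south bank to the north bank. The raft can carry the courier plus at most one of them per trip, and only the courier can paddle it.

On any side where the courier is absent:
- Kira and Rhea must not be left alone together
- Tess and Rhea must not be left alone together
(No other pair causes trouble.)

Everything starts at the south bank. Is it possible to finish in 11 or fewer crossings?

Counting alone: the courier can take at most 1 across per trip to the north bank, so moving all 6 needs at least 6 loaded trips out, with a return between consecutive ones — at least 11 crossings.
The safety rule pushes this higher. Following every safe sequence of crossings, the most of the 6 that can be at the north bank as the raft arrives there on crossing 11 is 5 — never all 6.
So the move cannot be finished within 11 crossings. (The shortest complete plan takes 13:)
1. Courier goes to the north bank with Rhea.  [the south bank: Evan, Kira, Pim, Sol, Tess | the north bank: Rhea]
2. Courier goes back to the south bank alone.  [the south bank: Evan, Kira, Pim, Sol, Tess | the north bank: Rhea]
3. Courier goes to the north bank with Tess.  [the south bank: Evan, Kira, Pim, Sol | the north bank: Rhea, Tess]
4. Courier goes back to the south bank with Rhea.  [the south bank: Evan, Kira, Pim, Rhea, Sol | the north bank: Tess]
5. Courier goes to the north bank with Kira.  [the south bank: Evan, Pim, Rhea, Sol | the north bank: Kira, Tess]
6. Courier goes back to the south bank alone.  [the south bank: Evan, Pim, Rhea, Sol | the north bank: Kira, Tess]
7. Courier goes to the north bank with Pim.  [the south bank: Evan, Rhea, Sol | the north bank: Kira, Pim, Tess]
8. Courier goes back to the south bank alone.  [the south bank: Evan, Rhea, Sol | the north bank: Kira, Pim, Tess]
9. Courier goes to the north bank with Sol.  [the south bank: Evan, Rhea | the north bank: Kira, Pim, Sol, Tess]
10. Courier goes back to the south bank alone.  [the south bank: Evan, Rhea | the north bank: Kira, Pim, Sol, Tess]
11. Courier goes to the north bank with Evan.  [the south bank: Rhea | the north bank: Evan, Kira, Pim, Sol, Tess]
12. Courier goes back to the south bank alone.  [the south bank: Rhea | the north bank: Evan, Kira, Pim, Sol, Tess]
13. Courier goes to the north bank with Rhea.  [the south bank: — | the north bank: Evan, Kira, Pim, Rhea, Sol, Tess]

No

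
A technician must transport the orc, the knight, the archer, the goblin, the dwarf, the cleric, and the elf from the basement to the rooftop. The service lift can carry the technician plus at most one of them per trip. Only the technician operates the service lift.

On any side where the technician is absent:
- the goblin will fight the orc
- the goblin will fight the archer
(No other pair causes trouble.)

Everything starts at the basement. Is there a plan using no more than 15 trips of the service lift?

Yes — this plan uses 15 crossings (≤ 15):
1. Technician goes to the rooftop with the goblin.  [the basement: the archer, the cleric, the dwarf, the elf, the knight, the orc | the rooftop: the goblin]
2. Technician goes back to the basement alone.  [the basement: the archer, the cleric, the dwarf, the elf, the knight, the orc | the rooftop: the goblin]
3. Technician goes to the rooftop with the orc.  [the basement: the archer, the cleric, the dwarf, the elf, the knight | the rooftop: the goblin, the orc]
4. Technician goes back to the basement with the goblin.  [the basement: the archer, the cleric, the dwarf, the elf, the goblin, the knight | the rooftop: the orc]
5. Technician goes to the rooftop with the archer.  [the basement: the cleric, the dwarf, the elf, the goblin, the knight | the rooftop: the archer, the orc]
6. Technician goes back to the basement alone.  [the basement: the cleric, the dwarf, the elf, the goblin, the knight | the rooftop: the archer, the orc]
7. Technician goes to the rooftop with the knight.  [the basement: the cleric, the dwarf, the elf, the goblin | the rooftop: the archer, the knight, the orc]
8. Technician goes back to the basement alone.  [the basement: the cleric, the dwarf, the elf, the goblin | the rooftop: the archer, the knight, the orc]
9. Technician goes to the rooftop with the dwarf.  [the basement: the cleric, the elf, the goblin | the rooftop: the archer, the dwarf, the knight, the orc]
10. Technician goes back to the basement alone.  [the basement: the cleric, the elf, the goblin | the rooftop: the archer, the dwarf, the knight, the orc]
11. Technician goes to the rooftop with the cleric.  [the basement: the elf, the goblin | the rooftop: the archer, the cleric, the dwarf, the knight, the orc]
12. Technician goes back to the basement alone.  [the basement: the elf, the goblin | the rooftop: the archer, the cleric, the dwarf, the knight, the orc]
13. Technician goes to the rooftop with the elf.  [the basement: the goblin | the rooftop: the archer, the cleric, the dwarf, the elf, the knight, the orc]
14. Technician goes back to the basement alone.  [the basement: the goblin | the rooftop: the archer, the cleric, the dwarf, the elf, the knight, the orc]
15. Technician goes to the rooftop with the goblin.  [the basement: — | the rooftop: the archer, the cleric, the dwarf, the elf, the goblin, the knight, the orc]

Yes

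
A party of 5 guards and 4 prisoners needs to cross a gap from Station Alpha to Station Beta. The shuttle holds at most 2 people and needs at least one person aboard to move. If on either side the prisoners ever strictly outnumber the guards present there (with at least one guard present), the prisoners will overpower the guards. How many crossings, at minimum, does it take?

15

Counting alone: each trip to Station Beta takes at most 2 across and each return brings at least 1 back, so after t trips out (and t−1 returns) at most 2t − (t−1) of the 9 are across; that first reaches 9 at t = 8, so at least 15 crossings are needed.
The plan below uses exactly 15 crossings, so it is optimal:
1. 2 prisoners → Station Beta.  (Station Alpha: 5G 2P; Station Beta: 0G 2P)
2. 1 prisoner ← Station Alpha.  (Station Alpha: 5G 3P; Station Beta: 0G 1P)
3. 2 prisoners → Station Beta.  (Station Alpha: 5G 1P; Station Beta: 0G 3P)
4. 1 prisoner ← Station Alpha.  (Station Alpha: 5G 2P; Station Beta: 0G 2P)
5. 2 guards → Station Beta.  (Station Alpha: 3G 2P; Station Beta: 2G 2P)
6. 1 prisoner ← Station Alpha.  (Station Alpha: 3G 3P; Station Beta: 2G 1P)
7. 1 guard and 1 prisoner → Station Beta.  (Station Alpha: 2G 2P; Station Beta: 3G 2P)
8. 1 guard ← Station Alpha.  (Station Alpha: 3G 2P; Station Beta: 2G 2P)
9. 1 guard and 1 prisoner → Station Beta.  (Station Alpha: 2G 1P; Station Beta: 3G 3P)
10. 1 prisoner ← Station Alpha.  (Station Alpha: 2G 2P; Station Beta: 3G 2P)
11. 1 guard and 1 prisoner → Station Beta.  (Station Alpha: 1G 1P; Station Beta: 4G 3P)
12. 1 guard ← Station Alpha.  (Station Alpha: 2G 1P; Station Beta: 3G 3P)
13. 1 guard and 1 prisoner → Station Beta.  (Station Alpha: 1G 0P; Station Beta: 4G 4P)
14. 1 prisoner ← Station Alpha.  (Station Alpha: 1G 1P; Station Beta: 4G 3P)
15. 1 guard and 1 prisoner → Station Beta.  (Station Alpha: 0G 0P; Station Beta: 5G 4P)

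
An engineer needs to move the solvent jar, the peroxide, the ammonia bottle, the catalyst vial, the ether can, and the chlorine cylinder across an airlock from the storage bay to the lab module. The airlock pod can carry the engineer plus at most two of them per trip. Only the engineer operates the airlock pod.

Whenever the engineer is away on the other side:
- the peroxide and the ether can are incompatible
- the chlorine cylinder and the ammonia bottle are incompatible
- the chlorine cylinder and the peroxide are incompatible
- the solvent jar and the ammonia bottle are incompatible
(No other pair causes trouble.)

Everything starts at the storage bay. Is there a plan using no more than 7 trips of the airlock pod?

Yes — this plan uses 7 crossings (≤ 7):
1. Engineer goes to the lab module with the ammonia bottle and the peroxide.  [the storage bay: the catalyst vial, the chlorine cylinder, the ether can, the solvent jar | the lab module: the ammonia bottle, the peroxide]
2. Engineer goes back to the storage bay alone.  [the storage bay: the catalyst vial, the chlorine cylinder, the ether can, the solvent jar | the lab module: the ammonia bottle, the peroxide]
3. Engineer goes to the lab module with the catalyst vial and the solvent jar.  [the storage bay: the chlorine cylinder, the ether can | the lab module: the ammonia bottle, the catalyst vial, the peroxide, the solvent jar]
4. Engineer goes back to the storage bay with the ammonia bottle.  [the storage bay: the ammonia bottle, the chlorine cylinder, the ether can | the lab module: the catalyst vial, the peroxide, the solvent jar]
5. Engineer goes to the lab module with the chlorine cylinder and the ether can.  [the storage bay: the ammonia bottle | the lab module: the catalyst vial, the chlorine cylinder, the ether can, the peroxide, the solvent jar]
6. Engineer goes back to the storage bay with the peroxide.  [the storage bay: the ammonia bottle, the peroxide | the lab module: the catalyst vial, the chlorine cylinder, the ether can, the solvent jar]
7. Engineer goes to the lab module with the ammonia bottle and the peroxide.  [the storage bay: — | the lab module: the ammonia bottle, the catalyst vial, the chlorine cylinder, the ether can, the peroxide, the solvent jar]

Yes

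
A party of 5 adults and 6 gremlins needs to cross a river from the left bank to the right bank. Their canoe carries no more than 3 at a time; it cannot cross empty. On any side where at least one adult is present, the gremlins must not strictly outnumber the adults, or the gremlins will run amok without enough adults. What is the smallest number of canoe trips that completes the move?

The gremlins already outnumber the adults at the left bank before anyone moves, so the starting position itself is disallowed.

impossible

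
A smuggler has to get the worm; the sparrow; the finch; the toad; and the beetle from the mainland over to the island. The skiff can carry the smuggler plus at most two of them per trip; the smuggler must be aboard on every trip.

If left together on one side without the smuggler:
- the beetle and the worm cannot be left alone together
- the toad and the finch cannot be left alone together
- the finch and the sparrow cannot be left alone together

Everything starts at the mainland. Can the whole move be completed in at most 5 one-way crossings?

Yes

Yes — this plan uses 5 crossings (≤ 5):
1. Smuggler goes to the island with the finch and the worm.
2. Smuggler goes back to the mainland alone.
3. Smuggler goes to the island with the sparrow and the toad.
4. Smuggler goes back to the mainland with the finch.
5. Smuggler goes to the island with the beetle and the finch.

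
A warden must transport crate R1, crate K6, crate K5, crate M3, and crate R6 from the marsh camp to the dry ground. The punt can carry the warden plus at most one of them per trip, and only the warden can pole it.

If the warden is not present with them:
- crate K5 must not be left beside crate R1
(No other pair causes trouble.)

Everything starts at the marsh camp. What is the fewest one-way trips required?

Counting alone: the warden can take at most 1 across per trip to the dry ground, so moving all 5 needs at least 5 loaded trips out, with a return between consecutive ones — at least 9 crossings.
The plan below uses exactly 9 crossings, so it is optimal:
1. Warden goes to the dry ground with crate R1.  [the marsh camp: crate K5, crate K6, crate M3, crate R6 | the dry ground: crate R1]
2. Warden goes back to the marsh camp alone.  [the marsh camp: crate K5, crate K6, crate M3, crate R6 | the dry ground: crate R1]
3. Warden goes to the dry ground with crate K6.  [the marsh camp: crate K5, crate M3, crate R6 | the dry ground: crate K6, crate R1]
4. Warden goes back to the marsh camp alone.  [the marsh camp: crate K5, crate M3, crate R6 | the dry ground: crate K6, crate R1]
5. Warden goes to the dry ground with crate M3.  [the marsh camp: crate K5, crate R6 | the dry ground: crate K6, crate M3, crate R1]
6. Warden goes back to the marsh camp alone.  [the marsh camp: crate K5, crate R6 | the dry ground: crate K6, crate M3, crate R1]
7. Warden goes to the dry ground with crate R6.  [the marsh camp: crate K5 | the dry ground: crate K6, crate M3, crate R1, crate R6]
8. Warden goes back to the marsh camp alone.  [the marsh camp: crate K5 | the dry ground: crate K6, crate M3, crate R1, crate R6]
9. Warden goes to the dry ground with crate K5.  [the marsh camp: — | the dry ground: crate K5, crate K6, crate M3, crate R1, crate R6]

9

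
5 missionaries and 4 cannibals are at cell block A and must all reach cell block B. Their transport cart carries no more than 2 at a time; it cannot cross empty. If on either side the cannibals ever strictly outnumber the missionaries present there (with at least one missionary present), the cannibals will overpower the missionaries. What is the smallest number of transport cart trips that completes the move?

15

Counting alone: each trip to cell block B takes at most 2 across and each return brings at least 1 back, so after t trips out (and t−1 returns) at most 2t − (t−1) of the 9 are across; that first reaches 9 at t = 8, so at least 15 crossings are needed.
The plan below uses exactly 15 crossings, so it is optimal:
1. 2 cannibals → cell block B.  (cell block A: 5M 2C; cell block B: 0M 2C)
2. 1 cannibal ← cell block A.  (cell block A: 5M 3C; cell block B: 0M 1C)
3. 2 cannibals → cell block B.  (cell block A: 5M 1C; cell block B: 0M 3C)
4. 1 cannibal ← cell block A.  (cell block A: 5M 2C; cell block B: 0M 2C)
5. 2 missionaries → cell block B.  (cell block A: 3M 2C; cell block B: 2M 2C)
6. 1 cannibal ← cell block A.  (cell block A: 3M 3C; cell block B: 2M 1C)
7. 1 missionary and 1 cannibal → cell block B.  (cell block A: 2M 2C; cell block B: 3M 2C)
8. 1 missionary ← cell block A.  (cell block A: 3M 2C; cell block B: 2M 2C)
9. 1 missionary and 1 cannibal → cell block B.  (cell block A: 2M 1C; cell block B: 3M 3C)
10. 1 cannibal ← cell block A.  (cell block A: 2M 2C; cell block B: 3M 2C)
11. 1 missionary and 1 cannibal → cell block B.  (cell block A: 1M 1C; cell block B: 4M 3C)
12. 1 missionary ← cell block A.  (cell block A: 2M 1C; cell block B: 3M 3C)
13. 1 missionary and 1 cannibal → cell block B.  (cell block A: 1M 0C; cell block B: 4M 4C)
14. 1 cannibal ← cell block A.  (cell block A: 1M 1C; cell block B: 4M 3C)
15. 1 missionary and 1 cannibal → cell block B.  (cell block A: 0M 0C; cell block B: 5M 4C)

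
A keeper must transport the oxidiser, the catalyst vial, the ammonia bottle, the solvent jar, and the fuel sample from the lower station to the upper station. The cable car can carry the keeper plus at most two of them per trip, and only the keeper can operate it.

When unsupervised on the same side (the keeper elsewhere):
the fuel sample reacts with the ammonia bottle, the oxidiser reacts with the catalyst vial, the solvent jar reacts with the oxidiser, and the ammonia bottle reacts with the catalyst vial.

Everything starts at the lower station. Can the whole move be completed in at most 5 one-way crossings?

Counting alone: the keeper can take at most 2 across per trip to the upper station, so moving all 5 needs at least 3 loaded trips out, with a return between consecutive ones — at least 5 crossings.
The safety rule pushes this higher. Following every safe sequence of crossings, the most of the 5 that can be at the upper station as the cable car arrives there on crossing 5 is 4 — never all 5.
So the move cannot be finished within 5 crossings. (The shortest complete plan takes 7:)
1. Keeper goes to the upper station with the ammonia bottle and the oxidiser.  [the lower station: the catalyst vial, the fuel sample, the solvent jar | the upper station: the ammonia bottle, the oxidiser]
2. Keeper goes back to the lower station alone.  [the lower station: the catalyst vial, the fuel sample, the solvent jar | the upper station: the ammonia bottle, the oxidiser]
3. Keeper goes to the upper station with the catalyst vial.  [the lower station: the fuel sample, the solvent jar | the upper station: the ammonia bottle, the catalyst vial, the oxidiser]
4. Keeper goes back to the lower station with the ammonia bottle and the oxidiser.  [the lower station: the ammonia bottle, the fuel sample, the oxidiser, the solvent jar | the upper station: the catalyst vial]
5. Keeper goes to the upper station with the fuel sample and the solvent jar.  [the lower station: the ammonia bottle, the oxidiser | the upper station: the catalyst vial, the fuel sample, the solvent jar]
6. Keeper goes back to the lower station alone.  [the lower station: the ammonia bottle, the oxidiser | the upper station: the catalyst vial, the fuel sample, the solvent jar]
7. Keeper goes to the upper station with the ammonia bottle and the oxidiser.  [the lower station: — | the upper station: the ammonia bottle, the catalyst vial, the fuel sample, the oxidiser, the solvent jar]

No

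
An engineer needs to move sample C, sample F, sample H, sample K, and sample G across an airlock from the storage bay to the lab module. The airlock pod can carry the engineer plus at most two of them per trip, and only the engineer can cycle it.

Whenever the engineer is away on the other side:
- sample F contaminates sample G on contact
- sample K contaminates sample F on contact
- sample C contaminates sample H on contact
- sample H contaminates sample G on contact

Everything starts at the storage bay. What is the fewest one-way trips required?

Counting alone: the engineer can take at most 2 across per trip to the lab module, so moving all 5 needs at least 3 loaded trips out, with a return between consecutive ones — at least 5 crossings.
The safety rule pushes this higher. Following every safe sequence of crossings, the most of the 5 that can be at the lab module as the airlock pod arrives there on crossing 5 is 4 — never all 5.
So no plan with fewer than 7 crossings exists, and this one achieves 7:
1. Engineer goes to the lab module with sample F and sample H.
2. Engineer goes back to the storage bay alone.
3. Engineer goes to the lab module with sample C.
4. Engineer goes back to the storage bay with sample H.
5. Engineer goes to the lab module with sample G and sample K.
6. Engineer goes back to the storage bay with sample F.
7. Engineer goes to the lab module with sample F and sample H.

7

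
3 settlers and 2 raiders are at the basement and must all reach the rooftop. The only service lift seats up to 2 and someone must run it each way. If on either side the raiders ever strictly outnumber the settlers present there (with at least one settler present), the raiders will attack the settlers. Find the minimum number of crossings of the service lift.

7

Counting alone: each trip to the rooftop takes at most 2 across and each return brings at least 1 back, so after t trips out (and t−1 returns) at most 2t − (t−1) of the 5 are across; that first reaches 5 at t = 4, so at least 7 crossings are needed.
The plan below uses exactly 7 crossings, so it is optimal:
1. 2 raiders → the rooftop.  (the basement: 3S 0R; the rooftop: 0S 2R)
2. 1 raider ← the basement.  (the basement: 3S 1R; the rooftop: 0S 1R)
3. 2 settlers → the rooftop.  (the basement: 1S 1R; the rooftop: 2S 1R)
4. 1 settler ← the basement.  (the basement: 2S 1R; the rooftop: 1S 1R)
5. 1 settler and 1 raider → the rooftop.  (the basement: 1S 0R; the rooftop: 2S 2R)
6. 1 raider ← the basement.  (the basement: 1S 1R; the rooftop: 2S 1R)
7. 1 settler and 1 raider → the rooftop.  (the basement: 0S 0R; the rooftop: 3S 2R)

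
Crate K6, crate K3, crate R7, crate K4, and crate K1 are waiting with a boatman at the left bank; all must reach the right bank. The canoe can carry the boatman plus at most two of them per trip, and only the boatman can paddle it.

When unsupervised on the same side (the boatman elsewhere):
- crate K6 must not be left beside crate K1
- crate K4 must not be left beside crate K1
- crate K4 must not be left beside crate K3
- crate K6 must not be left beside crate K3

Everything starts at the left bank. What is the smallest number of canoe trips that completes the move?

5

Counting alone: the boatman can take at most 2 across per trip to the right bank, so moving all 5 needs at least 3 loaded trips out, with a return between consecutive ones — at least 5 crossings.
The plan below uses exactly 5 crossings, so it is optimal:
1. Boatman goes to the right bank with crate K4 and crate K6.  [the left bank: crate K1, crate K3, crate R7 | the right bank: crate K4, crate K6]
2. Boatman goes back to the left bank alone.  [the left bank: crate K1, crate K3, crate R7 | the right bank: crate K4, crate K6]
3. Boatman goes to the right bank with crate R7.  [the left bank: crate K1, crate K3 | the right bank: crate K4, crate K6, crate R7]
4. Boatman goes back to the left bank alone.  [the left bank: crate K1, crate K3 | the right bank: crate K4, crate K6, crate R7]
5. Boatman goes to the right bank with crate K1 and crate K3.  [the left bank: — | the right bank: crate K1, crate K3, crate K4, crate K6, crate R7]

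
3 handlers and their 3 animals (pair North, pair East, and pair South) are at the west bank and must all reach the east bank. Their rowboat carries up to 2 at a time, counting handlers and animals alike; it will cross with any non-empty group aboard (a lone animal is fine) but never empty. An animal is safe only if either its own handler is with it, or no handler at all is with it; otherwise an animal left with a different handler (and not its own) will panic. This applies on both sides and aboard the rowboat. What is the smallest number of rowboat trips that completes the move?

11

Counting alone: each trip to the east bank takes at most 2 across and each return brings at least 1 back, so after t trips out (and t−1 returns) at most 2t − (t−1) of the 6 are across; that first reaches 6 at t = 5, so at least 9 crossings are needed.
The safety rule pushes this higher. Following every safe sequence of crossings, the most of the 6 that can be at the east bank as the rowboat arrives there on crossing 9 is 5 — never all 6.
So no plan with fewer than 11 crossings exists, and this one achieves 11:
1. animal North and handler North cross → the east bank.
2. handler North crosses ← the west bank.
3. animal East and animal South cross → the east bank.
4. animal North crosses ← the west bank.
5. handler East and handler South cross → the east bank.
6. animal East and handler East cross ← the west bank.
7. handler East and handler North cross → the east bank.
8. animal South crosses ← the west bank.
9. animal East and animal North cross → the east bank.
10. handler South crosses ← the west bank.
11. animal South and handler South cross → the east bank.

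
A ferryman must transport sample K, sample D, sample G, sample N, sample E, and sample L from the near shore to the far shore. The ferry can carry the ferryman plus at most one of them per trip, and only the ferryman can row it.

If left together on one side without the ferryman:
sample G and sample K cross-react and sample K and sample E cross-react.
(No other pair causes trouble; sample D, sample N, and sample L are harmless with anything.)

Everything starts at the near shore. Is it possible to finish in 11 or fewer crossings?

Counting alone: the ferryman can take at most 1 across per trip to the far shore, so moving all 6 needs at least 6 loaded trips out, with a return between consecutive ones — at least 11 crossings.
The safety rule pushes this higher. Following every safe sequence of crossings, the most of the 6 that can be at the far shore as the ferry arrives there on crossing 11 is 5 — never all 6.
So the move cannot be finished within 11 crossings. (The shortest complete plan takes 13:)
1. Ferryman goes to the far shore with sample K.  [the near shore: sample D, sample E, sample G, sample L, sample N | the far shore: sample K]
2. Ferryman goes back to the near shore alone.  [the near shore: sample D, sample E, sample G, sample L, sample N | the far shore: sample K]
3. Ferryman goes to the far shore with sample D.  [the near shore: sample E, sample G, sample L, sample N | the far shore: sample D, sample K]
4. Ferryman goes back to the near shore alone.  [the near shore: sample E, sample G, sample L, sample N | the far shore: sample D, sample K]
5. Ferryman goes to the far shore with sample G.  [the near shore: sample E, sample L, sample N | the far shore: sample D, sample G, sample K]
6. Ferryman goes back to the near shore with sample K.  [the near shore: sample E, sample K, sample L, sample N | the far shore: sample D, sample G]
7. Ferryman goes to the far shore with sample E.  [the near shore: sample K, sample L, sample N | the far shore: sample D, sample E, sample G]
8. Ferryman goes back to the near shore alone.  [the near shore: sample K, sample L, sample N | the far shore: sample D, sample E, sample G]
9. Ferryman goes to the far shore with sample N.  [the near shore: sample K, sample L | the far shore: sample D, sample E, sample G, sample N]
10. Ferryman goes back to the near shore alone.  [the near shore: sample K, sample L | the far shore: sample D, sample E, sample G, sample N]
11. Ferryman goes to the far shore with sample L.  [the near shore: sample K | the far shore: sample D, sample E, sample G, sample L, sample N]
12. Ferryman goes back to the near shore alone.  [the near shore: sample K | the far shore: sample D, sample E, sample G, sample L, sample N]
13. Ferryman goes to the far shore with sample K.  [the near shore: — | the far shore: sample D, sample E, sample G, sample K, sample L, sample N]

No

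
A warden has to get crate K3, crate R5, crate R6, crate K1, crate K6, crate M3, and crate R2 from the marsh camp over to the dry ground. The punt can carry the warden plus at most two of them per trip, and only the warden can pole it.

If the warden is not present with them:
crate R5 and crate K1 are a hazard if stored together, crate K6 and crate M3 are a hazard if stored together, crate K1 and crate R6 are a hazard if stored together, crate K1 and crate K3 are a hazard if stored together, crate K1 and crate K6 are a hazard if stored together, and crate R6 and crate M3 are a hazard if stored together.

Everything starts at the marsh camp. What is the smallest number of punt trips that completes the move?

Counting alone: the warden can take at most 2 across per trip to the dry ground, so moving all 7 needs at least 4 loaded trips out, with a return between consecutive ones — at least 7 crossings.
The safety rule pushes this higher. Following every safe sequence of crossings, the most of the 7 that can be at the dry ground as the punt arrives there on crossing 7 is 6 — never all 7.
So no plan with fewer than 9 crossings exists, and this one achieves 9:
1. Warden goes to the dry ground with crate K1 and crate M3.
2. Warden goes back to the marsh camp alone.
3. Warden goes to the dry ground with crate R2.
4. Warden goes back to the marsh camp alone.
5. Warden goes to the dry ground with crate K3 and crate R5.
6. Warden goes back to the marsh camp with crate K1.
7. Warden goes to the dry ground with crate K6 and crate R6.
8. Warden goes back to the marsh camp with crate M3.
9. Warden goes to the dry ground with crate K1 and crate M3.

9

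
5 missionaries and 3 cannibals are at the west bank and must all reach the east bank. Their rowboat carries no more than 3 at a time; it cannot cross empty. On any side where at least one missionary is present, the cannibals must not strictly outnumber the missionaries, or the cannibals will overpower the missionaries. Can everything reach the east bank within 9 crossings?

Yes — this plan uses 7 crossings (≤ 9):
1. 2 cannibals → the east bank.  (the west bank: 5M 1C; the east bank: 0M 2C)
2. 1 cannibal ← the west bank.  (the west bank: 5M 2C; the east bank: 0M 1C)
3. 2 missionaries and 1 cannibal → the east bank.  (the west bank: 3M 1C; the east bank: 2M 2C)
4. 1 cannibal ← the west bank.  (the west bank: 3M 2C; the east bank: 2M 1C)
5. 1 missionary and 2 cannibals → the east bank.  (the west bank: 2M 0C; the east bank: 3M 3C)
6. 1 cannibal ← the west bank.  (the west bank: 2M 1C; the east bank: 3M 2C)
7. 2 missionaries and 1 cannibal → the east bank.  (the west bank: 0M 0C; the east bank: 5M 3C)

Yes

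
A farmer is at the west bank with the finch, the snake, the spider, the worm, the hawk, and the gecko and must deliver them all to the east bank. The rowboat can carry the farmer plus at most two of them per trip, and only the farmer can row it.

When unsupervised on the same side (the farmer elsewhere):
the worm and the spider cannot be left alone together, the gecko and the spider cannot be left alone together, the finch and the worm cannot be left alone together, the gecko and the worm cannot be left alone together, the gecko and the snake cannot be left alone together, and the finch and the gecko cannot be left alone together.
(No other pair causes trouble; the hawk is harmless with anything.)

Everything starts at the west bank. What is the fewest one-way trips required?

Counting alone: the farmer can take at most 2 across per trip to the east bank, so moving all 6 needs at least 3 loaded trips out, with a return between consecutive ones — at least 5 crossings.
The safety rule pushes this higher. Following every safe sequence of crossings, the most of the 6 that can be at the east bank as the rowboat arrives there on crossings 5, 7 is 4, 5 respectively — never all 6.
So no plan with fewer than 9 crossings exists, and this one achieves 9:
1. Farmer goes to the east bank with the gecko and the worm.  [the west bank: the finch, the hawk, the snake, the spider | the east bank: the gecko, the worm]
2. Farmer goes back to the west bank with the worm.  [the west bank: the finch, the hawk, the snake, the spider, the worm | the east bank: the gecko]
3. Farmer goes to the east bank with the finch and the spider.  [the west bank: the hawk, the snake, the worm | the east bank: the finch, the gecko, the spider]
4. Farmer goes back to the west bank with the gecko.  [the west bank: the gecko, the hawk, the snake, the worm | the east bank: the finch, the spider]
5. Farmer goes to the east bank with the snake and the worm.  [the west bank: the gecko, the hawk | the east bank: the finch, the snake, the spider, the worm]
6. Farmer goes back to the west bank with the worm.  [the west bank: the gecko, the hawk, the worm | the east bank: the finch, the snake, the spider]
7. Farmer goes to the east bank with the hawk and the worm.  [the west bank: the gecko | the east bank: the finch, the hawk, the snake, the spider, the worm]
8. Farmer goes back to the west bank with the worm.  [the west bank: the gecko, the worm | the east bank: the finch, the hawk, the snake, the spider]
9. Farmer goes to the east bank with the gecko and the worm.  [the west bank: — | the east bank: the finch, the gecko, the hawk, the snake, the spider, the worm]

9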